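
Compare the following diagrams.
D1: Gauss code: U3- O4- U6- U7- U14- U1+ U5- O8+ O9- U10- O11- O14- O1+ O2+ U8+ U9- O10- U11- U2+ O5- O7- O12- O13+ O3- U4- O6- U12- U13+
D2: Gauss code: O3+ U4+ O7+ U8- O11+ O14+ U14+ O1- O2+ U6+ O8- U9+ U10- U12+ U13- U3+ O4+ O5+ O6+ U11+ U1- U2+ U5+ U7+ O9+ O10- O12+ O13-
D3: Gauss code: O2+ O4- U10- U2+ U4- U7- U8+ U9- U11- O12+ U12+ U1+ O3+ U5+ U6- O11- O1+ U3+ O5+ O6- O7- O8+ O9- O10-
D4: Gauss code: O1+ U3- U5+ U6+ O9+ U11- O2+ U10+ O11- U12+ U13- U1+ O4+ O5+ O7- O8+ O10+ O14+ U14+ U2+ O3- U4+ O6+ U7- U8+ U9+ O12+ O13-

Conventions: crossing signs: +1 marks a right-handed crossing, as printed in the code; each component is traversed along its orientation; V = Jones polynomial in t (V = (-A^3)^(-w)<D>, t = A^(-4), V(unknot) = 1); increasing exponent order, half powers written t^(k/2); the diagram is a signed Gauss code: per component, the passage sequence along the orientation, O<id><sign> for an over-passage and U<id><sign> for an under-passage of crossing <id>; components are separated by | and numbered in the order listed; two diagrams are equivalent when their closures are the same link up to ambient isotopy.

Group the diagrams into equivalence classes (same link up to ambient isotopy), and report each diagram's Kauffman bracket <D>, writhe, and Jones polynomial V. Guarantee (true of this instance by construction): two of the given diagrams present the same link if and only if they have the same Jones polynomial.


classes: {D1} | {D2, D4} | {D3}
V(D1) = -t^-4 + t^-3 + t^-1  [14 crossings, <D> = A^-14 + A^-6 - A^-2, w = -6]
V(D2) = t - t^2 + 2t^3 - t^4 + t^5 - t^6  (w +6, c 14, <D> = -A^-6 + A^-2 - A^2 + 2A^6 - A^10 + A^14)
D3 (bracket 1; 12 crossings at w = 0): V = 1
D4 (bracket -A^-6 + A^-2 - A^2 + 2A^6 - A^10 + A^14; 14 crossings at w = +6): V = t - t^2 + 2t^3 - t^4 + t^5 - t^6
insight: comparing 4 Jones polynomials yields 3 groups


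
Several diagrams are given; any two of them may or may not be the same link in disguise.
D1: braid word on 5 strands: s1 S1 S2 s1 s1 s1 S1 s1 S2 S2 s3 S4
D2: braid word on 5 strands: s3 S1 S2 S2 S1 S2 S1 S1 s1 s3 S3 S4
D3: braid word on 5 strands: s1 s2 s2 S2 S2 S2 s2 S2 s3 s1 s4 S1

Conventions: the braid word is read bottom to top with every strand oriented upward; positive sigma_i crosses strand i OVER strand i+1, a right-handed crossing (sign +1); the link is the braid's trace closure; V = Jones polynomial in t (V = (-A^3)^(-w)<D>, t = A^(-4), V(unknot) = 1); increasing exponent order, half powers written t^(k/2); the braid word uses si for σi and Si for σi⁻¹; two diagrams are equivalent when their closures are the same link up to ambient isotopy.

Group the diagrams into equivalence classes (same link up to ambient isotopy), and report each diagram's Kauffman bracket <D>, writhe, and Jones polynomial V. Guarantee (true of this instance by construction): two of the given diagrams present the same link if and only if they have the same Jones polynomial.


equivalence classes: {D1} | {D2} | {D3}
D1 (bracket -A^-12 + A^-8 - A^-4 + 3 - A^4 + A^8 - A^12; 12 crossings at w = 0): V = -t^-3 + t^-2 - t^-1 + 3 - t + t^2 - t^3
D2 (bracket A^-10 + A^-2 - A^2 + A^6 - A^10; 12 crossings at w = -6): V = -t^-7 + t^-6 - t^-5 + t^-4 + t^-2
V(D3) = 1  (w +2, c 12, <D> = A^6)
observation: 3 values of V(t) split the 3 diagrams


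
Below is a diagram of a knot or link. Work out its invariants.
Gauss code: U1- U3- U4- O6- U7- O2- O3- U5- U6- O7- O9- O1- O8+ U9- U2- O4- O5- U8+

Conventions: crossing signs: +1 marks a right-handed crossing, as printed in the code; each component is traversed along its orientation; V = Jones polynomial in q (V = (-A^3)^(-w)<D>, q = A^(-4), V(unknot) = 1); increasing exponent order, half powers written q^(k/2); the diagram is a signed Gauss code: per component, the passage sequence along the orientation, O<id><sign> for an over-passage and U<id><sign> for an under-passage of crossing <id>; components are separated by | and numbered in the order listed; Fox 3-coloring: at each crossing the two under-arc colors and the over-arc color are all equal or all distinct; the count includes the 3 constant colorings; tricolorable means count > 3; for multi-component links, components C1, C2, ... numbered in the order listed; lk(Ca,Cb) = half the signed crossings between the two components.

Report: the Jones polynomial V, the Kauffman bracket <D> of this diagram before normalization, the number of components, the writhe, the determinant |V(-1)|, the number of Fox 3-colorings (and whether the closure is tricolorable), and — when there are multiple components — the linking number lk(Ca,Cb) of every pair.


V(q) = -q^-7 + q^-6 - q^-5 + q^-4 + q^-2
bracket: -A^-13 - A^-5 + A^-1 - A^3 + A^7, w = -7
1 component, writhe -7, over 9 crossings
det 5, colorings 3 of 3^9 — not tricolorable
observation: |V(-1)| = 5: so not tricolorable, since 3 does not divide 5


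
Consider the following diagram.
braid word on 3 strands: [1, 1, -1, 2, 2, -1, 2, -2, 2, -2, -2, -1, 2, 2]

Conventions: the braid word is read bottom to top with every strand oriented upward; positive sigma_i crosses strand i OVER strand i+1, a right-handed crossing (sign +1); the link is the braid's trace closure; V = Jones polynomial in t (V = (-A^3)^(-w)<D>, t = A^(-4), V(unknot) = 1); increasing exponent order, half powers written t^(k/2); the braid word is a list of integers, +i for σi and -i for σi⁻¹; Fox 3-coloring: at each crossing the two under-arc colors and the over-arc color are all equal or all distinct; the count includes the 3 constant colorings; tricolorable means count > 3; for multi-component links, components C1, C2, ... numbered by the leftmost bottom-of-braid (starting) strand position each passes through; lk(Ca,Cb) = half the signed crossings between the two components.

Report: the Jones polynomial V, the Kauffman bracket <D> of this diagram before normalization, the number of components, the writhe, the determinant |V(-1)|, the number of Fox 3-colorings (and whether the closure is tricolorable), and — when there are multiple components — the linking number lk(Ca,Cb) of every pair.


V(t) = 1
bracket: A^6, w = +2
1 component, writhe +2, over 14 crossings
det 1, colorings 3 of 3^14 — not tricolorable
observation: free reduction leaves σ1 σ2 σ2 σ1⁻¹ σ2⁻¹ σ1⁻¹ σ2 σ2 of the original 14 letters


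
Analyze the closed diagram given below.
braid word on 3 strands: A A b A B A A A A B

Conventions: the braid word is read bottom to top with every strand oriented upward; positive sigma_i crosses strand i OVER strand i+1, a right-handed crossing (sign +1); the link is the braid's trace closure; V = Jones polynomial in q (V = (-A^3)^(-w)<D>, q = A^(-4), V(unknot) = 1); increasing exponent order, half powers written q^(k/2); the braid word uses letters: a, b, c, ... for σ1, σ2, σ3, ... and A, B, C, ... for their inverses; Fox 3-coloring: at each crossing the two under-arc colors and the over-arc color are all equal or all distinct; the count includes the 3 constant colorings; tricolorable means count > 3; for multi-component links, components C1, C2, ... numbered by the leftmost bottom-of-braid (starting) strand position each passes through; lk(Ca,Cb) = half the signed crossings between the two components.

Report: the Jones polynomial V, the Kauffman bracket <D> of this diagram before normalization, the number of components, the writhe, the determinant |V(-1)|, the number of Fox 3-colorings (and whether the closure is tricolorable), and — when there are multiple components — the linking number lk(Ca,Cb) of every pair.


V(q) = -q^-8 + q^-5 + q^-3
bracket: A^-12 + A^-4 - A^8, w = -8
1 component, writhe -8, over 10 crossings
det 3, colorings 9 of 3^10 — tricolorable
observation: w = -8 shifts under R1 moves; the (-A^3)^(8) factor cancels that in V


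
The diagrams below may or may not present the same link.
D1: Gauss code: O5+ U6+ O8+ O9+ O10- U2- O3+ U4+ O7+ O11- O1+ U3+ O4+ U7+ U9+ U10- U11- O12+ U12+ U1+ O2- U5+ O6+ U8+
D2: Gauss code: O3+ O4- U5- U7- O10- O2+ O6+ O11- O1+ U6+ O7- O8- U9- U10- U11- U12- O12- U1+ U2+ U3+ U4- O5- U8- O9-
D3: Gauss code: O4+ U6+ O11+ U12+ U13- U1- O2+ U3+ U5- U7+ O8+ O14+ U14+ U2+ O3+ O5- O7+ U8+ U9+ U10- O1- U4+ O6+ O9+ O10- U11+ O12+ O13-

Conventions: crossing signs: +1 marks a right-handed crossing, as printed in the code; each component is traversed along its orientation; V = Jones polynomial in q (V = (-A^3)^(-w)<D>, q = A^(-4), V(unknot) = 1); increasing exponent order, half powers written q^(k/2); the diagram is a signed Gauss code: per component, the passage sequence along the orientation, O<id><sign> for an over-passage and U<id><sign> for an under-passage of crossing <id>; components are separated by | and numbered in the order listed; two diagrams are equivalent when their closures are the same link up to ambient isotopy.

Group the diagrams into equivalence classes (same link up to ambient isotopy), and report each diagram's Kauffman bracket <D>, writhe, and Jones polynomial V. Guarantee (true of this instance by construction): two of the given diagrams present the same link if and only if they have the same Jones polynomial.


grouping into links: {D1, D3} | {D2}
V(D1) = q^2 + 2q^4 - 2q^5 + q^6 - 2q^7 + q^8  (w +6, c 12, <D> = A^-14 - 2A^-10 + A^-6 - 2A^-2 + 2A^2 + A^10)
D2 (bracket A^-8 + 1 - A^4; 12 crossings at w = -4): V = -q^-4 + q^-3 + q^-1
D3 (bracket A^-14 - 2A^-10 + A^-6 - 2A^-2 + 2A^2 + A^10; 14 crossings at w = +6): V = q^2 + 2q^4 - 2q^5 + q^6 - 2q^7 + q^8
why: comparing 3 Jones polynomials yields 2 groups


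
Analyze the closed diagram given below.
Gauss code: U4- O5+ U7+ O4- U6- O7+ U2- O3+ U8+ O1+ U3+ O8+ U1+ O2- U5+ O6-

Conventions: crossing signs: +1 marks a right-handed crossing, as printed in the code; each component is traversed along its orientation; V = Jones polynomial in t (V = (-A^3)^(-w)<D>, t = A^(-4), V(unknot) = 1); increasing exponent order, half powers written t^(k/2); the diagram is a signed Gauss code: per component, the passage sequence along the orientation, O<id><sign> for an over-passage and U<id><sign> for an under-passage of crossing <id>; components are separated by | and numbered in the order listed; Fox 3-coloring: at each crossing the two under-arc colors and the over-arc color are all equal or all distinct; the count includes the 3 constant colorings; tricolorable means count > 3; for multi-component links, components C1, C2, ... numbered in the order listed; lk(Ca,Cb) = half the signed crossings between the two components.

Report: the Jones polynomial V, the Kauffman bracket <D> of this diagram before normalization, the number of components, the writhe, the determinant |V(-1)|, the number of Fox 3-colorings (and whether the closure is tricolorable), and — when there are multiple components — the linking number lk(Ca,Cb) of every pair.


V = t^-1 - 1 + 2t - 3t^2 + 3t^3 - 2t^4 + 2t^5 - t^6
<D> = -A^-18 + 2A^-14 - 2A^-10 + 3A^-6 - 3A^-2 + 2A^2 - A^6 + A^10 (w = +2)
1 component over 8 crossings, w = +2
9 Fox colorings among 3^8, |V(-1)| = 15: tricolorable
why: V spans 7 powers of t: at least 7 crossings in any diagram


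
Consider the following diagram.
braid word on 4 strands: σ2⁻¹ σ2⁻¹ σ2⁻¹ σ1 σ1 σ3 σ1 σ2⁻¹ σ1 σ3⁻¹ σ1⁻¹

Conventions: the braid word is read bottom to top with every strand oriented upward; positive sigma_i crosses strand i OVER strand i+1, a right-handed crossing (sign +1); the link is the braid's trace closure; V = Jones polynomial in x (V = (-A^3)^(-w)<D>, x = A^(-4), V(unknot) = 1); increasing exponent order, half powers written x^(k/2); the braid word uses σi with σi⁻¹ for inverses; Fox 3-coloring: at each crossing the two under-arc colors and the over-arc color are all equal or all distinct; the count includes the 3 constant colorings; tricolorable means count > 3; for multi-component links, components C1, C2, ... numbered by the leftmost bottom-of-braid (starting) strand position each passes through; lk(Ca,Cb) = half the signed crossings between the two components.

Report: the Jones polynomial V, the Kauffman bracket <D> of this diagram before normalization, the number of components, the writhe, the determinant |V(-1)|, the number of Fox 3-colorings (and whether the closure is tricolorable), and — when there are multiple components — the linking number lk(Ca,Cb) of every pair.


V(x) = -x^-3 + x^-2 - x^-1 + 3 - x + x^2 - x^3
bracket: A^-15 - A^-11 + A^-7 - 3A^-3 + A - A^5 + A^9, w = -1
1 component, writhe -1, over 11 crossings
det 9, colorings 27 of 3^11 — tricolorable
observation: palindromic: swapping x for 1/x fixes V


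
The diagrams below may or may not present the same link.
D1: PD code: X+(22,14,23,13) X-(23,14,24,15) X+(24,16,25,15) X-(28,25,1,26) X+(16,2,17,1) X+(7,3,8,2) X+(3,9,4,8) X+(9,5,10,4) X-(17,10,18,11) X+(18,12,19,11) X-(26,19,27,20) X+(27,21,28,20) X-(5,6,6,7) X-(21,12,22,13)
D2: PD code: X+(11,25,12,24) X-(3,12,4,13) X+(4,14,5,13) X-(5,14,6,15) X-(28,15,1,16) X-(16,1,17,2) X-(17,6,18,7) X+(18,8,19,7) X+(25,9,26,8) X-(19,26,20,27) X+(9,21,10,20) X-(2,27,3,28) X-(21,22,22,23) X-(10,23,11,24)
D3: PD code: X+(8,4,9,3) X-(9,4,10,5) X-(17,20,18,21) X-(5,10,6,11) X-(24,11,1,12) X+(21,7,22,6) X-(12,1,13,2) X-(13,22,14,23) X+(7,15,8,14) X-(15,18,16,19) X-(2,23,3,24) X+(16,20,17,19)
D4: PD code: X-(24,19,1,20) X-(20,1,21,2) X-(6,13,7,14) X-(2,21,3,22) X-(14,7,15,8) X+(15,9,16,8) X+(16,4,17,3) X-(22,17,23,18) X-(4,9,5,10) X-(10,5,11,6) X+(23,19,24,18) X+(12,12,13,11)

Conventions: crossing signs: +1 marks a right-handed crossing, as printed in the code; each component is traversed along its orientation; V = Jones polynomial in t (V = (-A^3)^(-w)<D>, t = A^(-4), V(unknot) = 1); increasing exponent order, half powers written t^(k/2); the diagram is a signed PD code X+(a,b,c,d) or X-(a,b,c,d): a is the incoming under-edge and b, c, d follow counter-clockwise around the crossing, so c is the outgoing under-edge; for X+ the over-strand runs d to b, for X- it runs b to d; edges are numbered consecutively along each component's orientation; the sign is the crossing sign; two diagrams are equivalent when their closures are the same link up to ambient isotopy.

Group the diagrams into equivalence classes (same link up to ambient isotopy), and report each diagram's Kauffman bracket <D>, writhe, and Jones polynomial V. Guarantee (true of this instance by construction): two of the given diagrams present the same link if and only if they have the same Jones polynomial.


equivalence classes: {D1} | {D2, D3} | {D4}
D1 (bracket -A^-10 + A^-6 + A^2; 14 crossings at w = +2): V = t + t^3 - t^4
V(D2) = t^-5 - 2t^-4 + 2t^-3 - 2t^-2 + 2t^-1 - 1 + t  [14 crossings, <D> = A^-16 - A^-12 + 2A^-8 - 2A^-4 + 2 - 2A^4 + A^8, w = -4]
D3 (bracket A^-16 - A^-12 + 2A^-8 - 2A^-4 + 2 - 2A^4 + A^8; 12 crossings at w = -4): V = t^-5 - 2t^-4 + 2t^-3 - 2t^-2 + 2t^-1 - 1 + t
V(D4) = t^-8 - 2t^-7 + t^-6 - 2t^-5 + 2t^-4 + t^-2  (w -4, c 12, <D> = A^-4 + 2A^4 - 2A^8 + A^12 - 2A^16 + A^20)
key observation: 3 classes among 4 diagrams; unequal V(t) rules out equality


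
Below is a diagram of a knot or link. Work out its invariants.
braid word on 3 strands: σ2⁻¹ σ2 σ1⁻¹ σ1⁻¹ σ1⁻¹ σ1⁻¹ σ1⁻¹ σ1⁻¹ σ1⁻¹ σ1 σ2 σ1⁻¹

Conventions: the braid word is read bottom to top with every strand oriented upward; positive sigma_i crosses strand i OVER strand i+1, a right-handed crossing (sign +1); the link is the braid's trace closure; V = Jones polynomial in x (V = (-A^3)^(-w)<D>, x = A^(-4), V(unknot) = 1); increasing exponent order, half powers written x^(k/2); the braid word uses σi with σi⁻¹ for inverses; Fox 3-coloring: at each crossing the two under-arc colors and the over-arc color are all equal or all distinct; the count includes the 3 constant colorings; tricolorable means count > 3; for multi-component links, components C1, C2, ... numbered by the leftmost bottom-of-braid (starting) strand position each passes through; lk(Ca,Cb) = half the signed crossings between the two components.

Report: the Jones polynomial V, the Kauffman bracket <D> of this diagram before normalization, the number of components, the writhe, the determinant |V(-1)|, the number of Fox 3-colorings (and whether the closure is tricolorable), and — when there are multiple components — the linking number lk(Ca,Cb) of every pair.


V(x) = -x^-10 + x^-9 - x^-8 + x^-7 - x^-6 + x^-5 + x^-3
bracket: A^-6 + A^2 - A^6 + A^10 - A^14 + A^18 - A^22, w = -6
1 component, writhe -6, over 12 crossings
det 7, colorings 3 of 3^12 — not tricolorable
observation: V spans 7 powers of x: at least 7 crossings in any diagram


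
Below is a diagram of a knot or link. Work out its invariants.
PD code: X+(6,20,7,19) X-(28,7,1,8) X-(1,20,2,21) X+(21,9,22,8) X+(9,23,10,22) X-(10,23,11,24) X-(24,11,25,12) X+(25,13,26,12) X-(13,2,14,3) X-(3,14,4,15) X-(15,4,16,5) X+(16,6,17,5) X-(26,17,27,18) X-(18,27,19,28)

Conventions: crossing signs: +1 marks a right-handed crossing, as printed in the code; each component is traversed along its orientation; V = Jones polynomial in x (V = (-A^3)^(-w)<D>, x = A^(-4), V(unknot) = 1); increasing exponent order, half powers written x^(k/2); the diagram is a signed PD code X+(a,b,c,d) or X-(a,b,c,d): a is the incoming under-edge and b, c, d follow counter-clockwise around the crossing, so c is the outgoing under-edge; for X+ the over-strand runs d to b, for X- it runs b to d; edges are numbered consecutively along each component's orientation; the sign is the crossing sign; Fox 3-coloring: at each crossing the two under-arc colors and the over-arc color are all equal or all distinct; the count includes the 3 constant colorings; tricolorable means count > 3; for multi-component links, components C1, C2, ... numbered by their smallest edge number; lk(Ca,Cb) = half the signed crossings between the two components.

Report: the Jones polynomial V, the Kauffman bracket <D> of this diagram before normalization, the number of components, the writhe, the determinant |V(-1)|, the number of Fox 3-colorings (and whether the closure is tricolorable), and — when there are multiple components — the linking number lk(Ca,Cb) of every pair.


Jones polynomial: V(x) = x^-7 - 2x^-6 + 2x^-5 - 3x^-4 + 3x^-3 - 2x^-2 + 2x^-1
<D> = 2A^-8 - 2A^-4 + 3 - 3A^4 + 2A^8 - 2A^12 + A^16; writhe -4
components 1, writhe -4 (14 crossings)
3-colorings: 9 of 3^14, det 15 — tricolorable
note: det 15 = |V(-1)|; divisible by 3, so tricolorable


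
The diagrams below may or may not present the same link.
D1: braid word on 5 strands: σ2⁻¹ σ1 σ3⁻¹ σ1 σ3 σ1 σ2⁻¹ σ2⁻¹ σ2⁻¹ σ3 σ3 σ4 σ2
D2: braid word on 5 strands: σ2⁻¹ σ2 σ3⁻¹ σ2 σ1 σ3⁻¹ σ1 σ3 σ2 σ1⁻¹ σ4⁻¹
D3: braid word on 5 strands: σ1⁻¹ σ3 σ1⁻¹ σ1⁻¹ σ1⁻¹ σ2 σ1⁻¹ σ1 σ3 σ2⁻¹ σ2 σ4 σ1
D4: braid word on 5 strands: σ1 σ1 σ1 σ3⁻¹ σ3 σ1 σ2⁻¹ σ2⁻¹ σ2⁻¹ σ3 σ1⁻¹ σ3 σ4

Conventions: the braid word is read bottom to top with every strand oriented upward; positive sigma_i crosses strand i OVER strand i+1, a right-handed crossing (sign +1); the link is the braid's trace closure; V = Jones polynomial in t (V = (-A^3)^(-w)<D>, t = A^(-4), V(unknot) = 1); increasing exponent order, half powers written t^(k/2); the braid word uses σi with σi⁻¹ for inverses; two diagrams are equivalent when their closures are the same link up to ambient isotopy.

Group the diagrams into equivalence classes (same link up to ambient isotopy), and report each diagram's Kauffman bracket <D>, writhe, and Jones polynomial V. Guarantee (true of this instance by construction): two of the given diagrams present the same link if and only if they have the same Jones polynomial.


classes: {D1, D4} | {D2} | {D3}
V(D1) = t^(-5/2) - t^(-3/2) + 2t^(-1/2) - 4t^(1/2) + 2t^(3/2) - 4t^(5/2) + 2t^(7/2) - t^(9/2) + t^(11/2)  [13 crossings, <D> = -A^-13 + A^-9 - 2A^-5 + 4A^-1 - 2A^3 + 4A^7 - 2A^11 + A^15 - A^19, w = +3]
D2 (bracket A^-15 + A^-7 - A^-3 + A; 11 crossings at w = +1): V = -t^(1/2) + t^(3/2) - t^(5/2) - t^(9/2)
V(D3) = t^(-7/2) - t^(-5/2) + t^(-3/2) - 2t^(-1/2) - t^(3/2)  [13 crossings, <D> = A^-3 + 2A^5 - A^9 + A^13 - A^17, w = +1]
D4 (bracket -A^-13 + A^-9 - 2A^-5 + 4A^-1 - 2A^3 + 4A^7 - 2A^11 + A^15 - A^19; 13 crossings at w = +3): V = t^(-5/2) - t^(-3/2) + 2t^(-1/2) - 4t^(1/2) + 2t^(3/2) - 4t^(5/2) + 2t^(7/2) - t^(9/2) + t^(11/2)
insight: 3 values of V(t) split the 4 diagrams


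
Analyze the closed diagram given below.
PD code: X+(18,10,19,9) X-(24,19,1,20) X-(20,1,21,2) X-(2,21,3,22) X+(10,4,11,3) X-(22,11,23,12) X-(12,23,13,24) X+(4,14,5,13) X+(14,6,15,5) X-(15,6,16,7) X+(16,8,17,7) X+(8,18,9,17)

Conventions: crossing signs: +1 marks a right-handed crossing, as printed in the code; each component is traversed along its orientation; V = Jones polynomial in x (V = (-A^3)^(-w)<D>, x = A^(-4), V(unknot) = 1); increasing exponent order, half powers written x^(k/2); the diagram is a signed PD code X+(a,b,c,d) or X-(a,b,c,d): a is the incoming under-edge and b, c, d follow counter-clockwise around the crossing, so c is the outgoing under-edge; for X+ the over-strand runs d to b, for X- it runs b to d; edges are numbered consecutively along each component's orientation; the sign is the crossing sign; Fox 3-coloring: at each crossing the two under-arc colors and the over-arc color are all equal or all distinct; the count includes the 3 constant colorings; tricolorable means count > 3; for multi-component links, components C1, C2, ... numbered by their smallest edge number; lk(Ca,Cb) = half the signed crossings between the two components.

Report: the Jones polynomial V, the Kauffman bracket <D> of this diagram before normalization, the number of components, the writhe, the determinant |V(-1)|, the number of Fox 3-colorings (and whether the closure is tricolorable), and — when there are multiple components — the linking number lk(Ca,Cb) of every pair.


V = -x^-5 + 2x^-4 - 4x^-3 + 6x^-2 - 7x^-1 + 9 - 7x + 6x^2 - 4x^3 + 2x^4 - x^5
<D> = -A^-20 + 2A^-16 - 4A^-12 + 6A^-8 - 7A^-4 + 9 - 7A^4 + 6A^8 - 4A^12 + 2A^16 - A^20 (w = 0)
1 component over 12 crossings, w = 0
3 Fox colorings among 3^12, |V(-1)| = 49: not tricolorable
why: palindromic: swapping x for 1/x fixes V


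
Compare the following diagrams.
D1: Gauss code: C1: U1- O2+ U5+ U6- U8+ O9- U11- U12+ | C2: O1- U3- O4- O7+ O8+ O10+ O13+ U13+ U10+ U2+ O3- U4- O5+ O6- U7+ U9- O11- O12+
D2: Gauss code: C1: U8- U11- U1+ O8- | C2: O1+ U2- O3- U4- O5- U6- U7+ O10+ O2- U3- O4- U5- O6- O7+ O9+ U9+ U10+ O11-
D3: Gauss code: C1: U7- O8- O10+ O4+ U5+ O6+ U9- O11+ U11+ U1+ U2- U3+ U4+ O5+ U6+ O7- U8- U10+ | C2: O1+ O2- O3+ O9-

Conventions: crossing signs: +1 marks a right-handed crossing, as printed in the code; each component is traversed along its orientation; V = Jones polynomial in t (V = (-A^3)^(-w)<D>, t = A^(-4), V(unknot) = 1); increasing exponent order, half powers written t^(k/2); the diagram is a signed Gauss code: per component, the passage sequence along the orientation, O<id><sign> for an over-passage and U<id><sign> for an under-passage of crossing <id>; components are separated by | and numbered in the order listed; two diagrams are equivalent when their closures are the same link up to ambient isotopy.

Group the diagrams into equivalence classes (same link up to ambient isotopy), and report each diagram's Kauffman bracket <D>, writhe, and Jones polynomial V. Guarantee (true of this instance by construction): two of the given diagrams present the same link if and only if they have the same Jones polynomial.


grouping into links: {D1} | {D2} | {D3}
V(D1) = t^(-7/2) - 2t^(-5/2) + t^(-3/2) - 2t^(-1/2) + t^(1/2) - t^(3/2)  (w +1, c 13, <D> = A^-3 - A + 2A^5 - A^9 + 2A^13 - A^17)
V(D2) = t^(-9/2) - t^(-5/2) - t^(-3/2) - t^(-1/2)  (w -3, c 11, <D> = A^-7 + A^-3 + A - A^9)
V(D3) = -t^(1/2) - t^(3/2) - t^(5/2) + t^(9/2)  [11 crossings, <D> = -A^-9 + A^-1 + A^3 + A^7, w = +3]
why: 3 classes among 3 diagrams; unequal V(t) rules out equality


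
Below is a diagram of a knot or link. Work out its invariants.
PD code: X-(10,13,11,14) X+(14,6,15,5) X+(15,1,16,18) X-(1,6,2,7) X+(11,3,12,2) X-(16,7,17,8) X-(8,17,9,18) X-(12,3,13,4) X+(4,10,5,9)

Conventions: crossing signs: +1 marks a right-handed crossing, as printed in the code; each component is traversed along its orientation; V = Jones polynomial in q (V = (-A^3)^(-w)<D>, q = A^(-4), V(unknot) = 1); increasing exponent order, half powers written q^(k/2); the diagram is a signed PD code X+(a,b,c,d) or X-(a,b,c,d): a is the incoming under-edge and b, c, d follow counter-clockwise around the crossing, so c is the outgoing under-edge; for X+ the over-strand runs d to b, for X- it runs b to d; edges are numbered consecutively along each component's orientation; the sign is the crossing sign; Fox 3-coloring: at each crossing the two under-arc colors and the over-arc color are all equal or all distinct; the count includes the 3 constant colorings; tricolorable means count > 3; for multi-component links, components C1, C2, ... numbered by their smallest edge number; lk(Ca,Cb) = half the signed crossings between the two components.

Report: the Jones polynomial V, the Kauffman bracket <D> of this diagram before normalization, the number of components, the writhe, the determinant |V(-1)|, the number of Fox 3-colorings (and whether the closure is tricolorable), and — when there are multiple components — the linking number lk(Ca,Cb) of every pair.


V = q^-2 - q^-1 + 1 - q + q^2
<D> = -A^-11 + A^-7 - A^-3 + A - A^5 (w = -1)
1 component over 9 crossings, w = -1
3 Fox colorings among 3^9, |V(-1)| = 5: not tricolorable
why: palindromic: swapping q for 1/q fixes V


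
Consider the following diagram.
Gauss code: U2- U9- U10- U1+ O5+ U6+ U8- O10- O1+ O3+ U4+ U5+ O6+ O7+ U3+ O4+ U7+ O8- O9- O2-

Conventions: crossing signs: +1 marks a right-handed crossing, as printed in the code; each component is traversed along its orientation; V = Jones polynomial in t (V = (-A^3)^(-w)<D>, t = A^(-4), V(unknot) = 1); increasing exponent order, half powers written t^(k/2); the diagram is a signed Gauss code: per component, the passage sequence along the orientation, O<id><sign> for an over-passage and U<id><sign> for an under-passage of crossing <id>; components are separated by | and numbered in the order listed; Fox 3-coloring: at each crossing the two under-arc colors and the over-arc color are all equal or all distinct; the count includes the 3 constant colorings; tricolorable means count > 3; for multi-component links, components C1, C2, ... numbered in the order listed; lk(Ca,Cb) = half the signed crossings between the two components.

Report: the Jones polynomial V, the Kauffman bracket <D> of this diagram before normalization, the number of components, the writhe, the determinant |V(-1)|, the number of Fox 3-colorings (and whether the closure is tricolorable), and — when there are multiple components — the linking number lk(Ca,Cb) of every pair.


V(t) = t - t^2 + 2t^3 - t^4 + t^5 - t^6
bracket: -A^-18 + A^-14 - A^-10 + 2A^-6 - A^-2 + A^2, w = +2
1 component, writhe +2, over 10 crossings
det 7, colorings 3 of 3^10 — not tricolorable
observation: w = +2 (over 10 crossings) is diagram-only; (-A^3)^(-2) removes it from V


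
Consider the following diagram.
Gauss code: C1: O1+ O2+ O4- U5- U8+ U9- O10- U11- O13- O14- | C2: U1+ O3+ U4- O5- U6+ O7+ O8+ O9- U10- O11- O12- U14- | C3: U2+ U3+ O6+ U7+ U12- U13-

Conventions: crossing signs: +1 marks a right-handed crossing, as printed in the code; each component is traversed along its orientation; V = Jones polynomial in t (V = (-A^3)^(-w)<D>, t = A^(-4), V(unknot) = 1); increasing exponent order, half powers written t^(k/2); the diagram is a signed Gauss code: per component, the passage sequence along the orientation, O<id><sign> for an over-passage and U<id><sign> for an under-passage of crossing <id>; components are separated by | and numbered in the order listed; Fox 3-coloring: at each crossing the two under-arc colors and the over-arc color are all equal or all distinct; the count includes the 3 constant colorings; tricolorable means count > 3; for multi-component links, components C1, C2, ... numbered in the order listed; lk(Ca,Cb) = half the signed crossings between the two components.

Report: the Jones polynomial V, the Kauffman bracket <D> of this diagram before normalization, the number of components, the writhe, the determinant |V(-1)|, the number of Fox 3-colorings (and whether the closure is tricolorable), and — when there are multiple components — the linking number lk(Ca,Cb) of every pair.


Jones polynomial: V(t) = t^-5 - t^-4 + 2t^-3 - t^-2 + 2t^-1 + t
<D> = A^-10 + 2A^-2 - A^2 + 2A^6 - A^10 + A^14; writhe -2
components 3, writhe -2 (14 crossings)
linking number lk(C1,C2) = -2
lk(C1,C3): 0
lk(C2,C3) = +1
3-colorings: 3 of 3^14, det 8 — not tricolorable
note: det 8 = |V(-1)|; not divisible by 3, so not tricolorable


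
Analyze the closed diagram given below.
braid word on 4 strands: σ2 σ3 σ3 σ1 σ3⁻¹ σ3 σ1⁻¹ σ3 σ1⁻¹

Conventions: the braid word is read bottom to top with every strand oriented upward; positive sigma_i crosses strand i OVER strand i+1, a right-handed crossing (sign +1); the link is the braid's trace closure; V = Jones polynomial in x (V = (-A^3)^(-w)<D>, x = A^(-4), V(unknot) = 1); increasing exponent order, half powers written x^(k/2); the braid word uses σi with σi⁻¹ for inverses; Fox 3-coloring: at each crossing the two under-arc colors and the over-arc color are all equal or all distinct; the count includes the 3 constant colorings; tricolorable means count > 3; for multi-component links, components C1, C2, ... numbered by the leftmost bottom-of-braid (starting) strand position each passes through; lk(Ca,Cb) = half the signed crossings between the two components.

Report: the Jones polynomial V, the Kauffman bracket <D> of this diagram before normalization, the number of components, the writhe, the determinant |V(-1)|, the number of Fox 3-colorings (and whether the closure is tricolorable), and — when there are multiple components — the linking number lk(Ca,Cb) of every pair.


V(x) = x + x^3 - x^4
bracket: A^-7 - A^-3 - A^5, w = +3
1 component, writhe +3, over 9 crossings
det 3, colorings 9 of 3^9 — tricolorable
observation: w = +3 shifts under R1 moves; the (-A^3)^(-3) factor cancels that in V


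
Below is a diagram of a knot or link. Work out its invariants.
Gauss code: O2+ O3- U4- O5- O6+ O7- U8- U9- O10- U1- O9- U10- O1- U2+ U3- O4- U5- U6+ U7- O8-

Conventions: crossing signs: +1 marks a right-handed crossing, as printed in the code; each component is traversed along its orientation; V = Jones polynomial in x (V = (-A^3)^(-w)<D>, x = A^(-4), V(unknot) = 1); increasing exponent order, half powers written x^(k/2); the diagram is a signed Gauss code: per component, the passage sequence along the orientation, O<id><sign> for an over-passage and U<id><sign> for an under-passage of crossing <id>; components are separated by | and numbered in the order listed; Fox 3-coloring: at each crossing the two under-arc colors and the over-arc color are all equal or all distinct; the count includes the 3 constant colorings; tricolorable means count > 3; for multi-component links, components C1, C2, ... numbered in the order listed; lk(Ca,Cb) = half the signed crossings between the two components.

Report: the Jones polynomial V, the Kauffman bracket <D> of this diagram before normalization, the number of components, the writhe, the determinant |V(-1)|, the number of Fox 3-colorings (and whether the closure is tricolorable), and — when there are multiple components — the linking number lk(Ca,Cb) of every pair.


V = x^-8 - 2x^-7 + x^-6 - 2x^-5 + 2x^-4 + x^-2
<D> = A^-10 + 2A^-2 - 2A^2 + A^6 - 2A^10 + A^14 (w = -6)
1 component over 10 crossings, w = -6
27 Fox colorings among 3^10, |V(-1)| = 9: tricolorable
why: w = -6 shifts under R1 moves; the (-A^3)^(6) factor cancels that in V


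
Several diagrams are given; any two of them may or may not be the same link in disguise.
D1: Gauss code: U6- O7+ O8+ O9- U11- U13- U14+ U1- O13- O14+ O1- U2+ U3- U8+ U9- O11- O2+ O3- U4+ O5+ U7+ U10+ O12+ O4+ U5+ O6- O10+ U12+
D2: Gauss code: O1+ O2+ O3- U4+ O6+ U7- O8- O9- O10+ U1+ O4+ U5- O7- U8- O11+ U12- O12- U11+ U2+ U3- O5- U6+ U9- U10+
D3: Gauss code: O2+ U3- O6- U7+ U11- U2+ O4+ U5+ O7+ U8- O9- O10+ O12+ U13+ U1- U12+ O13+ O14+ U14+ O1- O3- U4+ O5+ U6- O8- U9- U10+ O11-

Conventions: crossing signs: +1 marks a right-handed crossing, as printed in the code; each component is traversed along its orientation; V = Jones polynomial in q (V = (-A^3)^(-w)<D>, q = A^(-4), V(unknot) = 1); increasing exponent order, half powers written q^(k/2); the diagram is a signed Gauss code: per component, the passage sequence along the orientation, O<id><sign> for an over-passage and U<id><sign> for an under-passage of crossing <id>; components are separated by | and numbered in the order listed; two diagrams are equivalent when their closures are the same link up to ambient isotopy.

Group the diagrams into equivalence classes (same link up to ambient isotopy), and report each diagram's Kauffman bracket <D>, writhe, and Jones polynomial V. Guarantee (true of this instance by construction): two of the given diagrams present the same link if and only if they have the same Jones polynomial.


grouping into links: {D1} | {D2, D3}
V(D1) = q - q^2 + 2q^3 - q^4 + q^5 - q^6  (w +2, c 14, <D> = -A^-18 + A^-14 - A^-10 + 2A^-6 - A^-2 + A^2)
D2 (bracket -A^-12 + 2A^-8 - 2A^-4 + 3 - 2A^4 + 2A^8 - A^12; 12 crossings at w = 0): V = -q^-3 + 2q^-2 - 2q^-1 + 3 - 2q + 2q^2 - q^3
D3 (bracket -A^-6 + 2A^-2 - 2A^2 + 3A^6 - 2A^10 + 2A^14 - A^18; 14 crossings at w = +2): V = -q^-3 + 2q^-2 - 2q^-1 + 3 - 2q + 2q^2 - q^3
why: V(q) takes 2 values over 3 diagrams, fixing the grouping


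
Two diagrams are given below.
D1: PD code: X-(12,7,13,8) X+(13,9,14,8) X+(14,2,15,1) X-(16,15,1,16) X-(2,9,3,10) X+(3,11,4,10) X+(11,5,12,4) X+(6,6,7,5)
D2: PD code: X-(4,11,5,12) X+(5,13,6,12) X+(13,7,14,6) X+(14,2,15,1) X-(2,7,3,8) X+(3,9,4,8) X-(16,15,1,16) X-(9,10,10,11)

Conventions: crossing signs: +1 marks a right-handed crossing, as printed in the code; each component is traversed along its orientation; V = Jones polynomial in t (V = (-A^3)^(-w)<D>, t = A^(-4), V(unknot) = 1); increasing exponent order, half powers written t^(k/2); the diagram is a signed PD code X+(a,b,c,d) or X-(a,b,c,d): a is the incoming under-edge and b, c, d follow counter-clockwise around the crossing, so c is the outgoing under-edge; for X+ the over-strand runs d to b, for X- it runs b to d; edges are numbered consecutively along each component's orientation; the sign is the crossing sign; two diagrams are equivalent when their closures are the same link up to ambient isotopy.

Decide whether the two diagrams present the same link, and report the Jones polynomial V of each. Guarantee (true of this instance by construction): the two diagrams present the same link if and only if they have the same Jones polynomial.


equivalent: yes
V(D1) = 1  (w +2, c 8, <D> = A^6)
V(D2) = 1  [8 crossings, <D> = 1, w = 0]
key observation: from 8 to 8 crossings by R-moves: one link, two diagrams


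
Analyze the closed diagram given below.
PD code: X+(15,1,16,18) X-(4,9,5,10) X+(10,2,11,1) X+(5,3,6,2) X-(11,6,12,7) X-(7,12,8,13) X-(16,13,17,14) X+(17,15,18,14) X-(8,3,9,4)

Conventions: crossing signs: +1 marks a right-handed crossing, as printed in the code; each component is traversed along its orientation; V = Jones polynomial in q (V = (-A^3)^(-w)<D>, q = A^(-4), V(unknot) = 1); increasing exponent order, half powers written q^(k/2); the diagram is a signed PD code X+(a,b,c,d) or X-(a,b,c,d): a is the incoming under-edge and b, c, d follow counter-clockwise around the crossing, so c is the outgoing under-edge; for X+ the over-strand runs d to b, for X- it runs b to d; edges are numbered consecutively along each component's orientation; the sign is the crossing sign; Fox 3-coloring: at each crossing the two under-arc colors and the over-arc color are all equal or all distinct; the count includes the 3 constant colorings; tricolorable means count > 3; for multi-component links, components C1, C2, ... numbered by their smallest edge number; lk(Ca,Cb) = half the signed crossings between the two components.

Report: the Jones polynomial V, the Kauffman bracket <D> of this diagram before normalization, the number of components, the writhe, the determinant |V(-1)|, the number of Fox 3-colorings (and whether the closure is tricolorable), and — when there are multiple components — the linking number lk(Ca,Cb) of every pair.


V = -q^-4 + q^-3 + q^-1
<D> = -A - A^9 + A^13 (w = -1)
1 component over 9 crossings, w = -1
9 Fox colorings among 3^9, |V(-1)| = 3: tricolorable
why: V spans 3 powers of q: at least 3 crossings in any diagram


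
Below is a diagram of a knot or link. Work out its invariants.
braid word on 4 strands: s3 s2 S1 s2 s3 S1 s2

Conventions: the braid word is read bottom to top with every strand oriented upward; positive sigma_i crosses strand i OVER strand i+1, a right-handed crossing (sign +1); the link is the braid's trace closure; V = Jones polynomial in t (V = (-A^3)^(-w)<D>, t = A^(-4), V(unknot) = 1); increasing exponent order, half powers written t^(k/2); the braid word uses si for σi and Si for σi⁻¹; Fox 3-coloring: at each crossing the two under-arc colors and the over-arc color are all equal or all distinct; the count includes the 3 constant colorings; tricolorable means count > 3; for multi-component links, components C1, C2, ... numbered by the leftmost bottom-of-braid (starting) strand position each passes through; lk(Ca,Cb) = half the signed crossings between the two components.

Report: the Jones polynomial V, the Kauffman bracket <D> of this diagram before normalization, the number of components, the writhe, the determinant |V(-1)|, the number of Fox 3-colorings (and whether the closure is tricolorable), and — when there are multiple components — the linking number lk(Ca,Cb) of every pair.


Jones polynomial: V(t) = t^-1 - 1 + 2t - 2t^2 + 2t^3 - 2t^4 + t^5
<D> = -A^-11 + 2A^-7 - 2A^-3 + 2A - 2A^5 + A^9 - A^13; writhe +3
components 1, writhe +3 (7 crossings)
3-colorings: 3 of 3^7, det 11 — not tricolorable
note: the span of V is 6, forcing >= 6 crossings in any diagram


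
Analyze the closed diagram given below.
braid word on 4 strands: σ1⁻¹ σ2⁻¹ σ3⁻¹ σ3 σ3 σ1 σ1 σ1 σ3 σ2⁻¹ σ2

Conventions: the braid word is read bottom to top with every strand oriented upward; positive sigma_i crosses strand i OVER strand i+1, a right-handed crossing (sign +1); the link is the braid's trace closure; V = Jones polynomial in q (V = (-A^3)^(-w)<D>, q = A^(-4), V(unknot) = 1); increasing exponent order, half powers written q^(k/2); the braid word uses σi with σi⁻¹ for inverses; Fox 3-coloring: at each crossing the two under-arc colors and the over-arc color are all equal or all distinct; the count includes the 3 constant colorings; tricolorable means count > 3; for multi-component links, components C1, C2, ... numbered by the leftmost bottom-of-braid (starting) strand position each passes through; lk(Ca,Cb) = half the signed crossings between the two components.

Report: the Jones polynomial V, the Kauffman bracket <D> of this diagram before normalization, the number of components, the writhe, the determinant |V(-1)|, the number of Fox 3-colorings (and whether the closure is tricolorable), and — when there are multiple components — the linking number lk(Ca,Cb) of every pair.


Jones polynomial: V(q) = q + 2q^3 + q^5
<D> = -A^-11 - 2A^-3 - A^5; writhe +3
components 3, writhe +3 (11 crossings)
linking number lk(C1,C2) = +1
lk(C1,C3): +1
lk(C2,C3) = 0
3-colorings: 3 of 3^11, det 4 — not tricolorable
note: span 4 respects span(V) <= c + mu - 1 = 13 for this 3-component diagram


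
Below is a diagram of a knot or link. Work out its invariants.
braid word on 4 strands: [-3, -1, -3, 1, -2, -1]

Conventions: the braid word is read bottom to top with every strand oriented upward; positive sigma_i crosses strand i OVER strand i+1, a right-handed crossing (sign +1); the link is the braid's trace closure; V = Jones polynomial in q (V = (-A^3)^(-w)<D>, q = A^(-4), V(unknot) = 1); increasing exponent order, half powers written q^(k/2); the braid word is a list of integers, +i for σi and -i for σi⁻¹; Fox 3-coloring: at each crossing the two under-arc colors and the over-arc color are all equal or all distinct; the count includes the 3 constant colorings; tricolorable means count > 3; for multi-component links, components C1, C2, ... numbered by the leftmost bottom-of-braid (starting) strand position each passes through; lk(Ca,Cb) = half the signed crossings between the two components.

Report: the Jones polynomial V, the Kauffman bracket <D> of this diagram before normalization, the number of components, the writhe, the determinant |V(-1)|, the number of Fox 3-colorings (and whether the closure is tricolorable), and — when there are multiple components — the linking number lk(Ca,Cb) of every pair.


V = -q^(-5/2) - q^(-1/2)
<D> = -A^-10 - A^-2 (w = -4)
2 components over 6 crossings, w = -4
lk(C1,C2): -1
3 Fox colorings among 3^6, |V(-1)| = 2: not tricolorable
why: |V(-1)| = 2: so not tricolorable, since 3 does not divide 2
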